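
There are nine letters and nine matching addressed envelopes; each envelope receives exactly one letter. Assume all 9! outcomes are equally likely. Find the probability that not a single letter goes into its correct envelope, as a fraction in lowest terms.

16687/45360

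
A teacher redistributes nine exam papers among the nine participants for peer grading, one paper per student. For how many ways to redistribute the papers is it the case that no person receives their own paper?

133496

Use !n = n·!(n-1) + (-1)^n.
!9 = 9·14833 - 1 = 133496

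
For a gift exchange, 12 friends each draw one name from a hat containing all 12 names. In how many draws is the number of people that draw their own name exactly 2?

Pick the 2 fixed positions: C(12,2) = 66 ways.
The other 10 form a derangement: !10 = 1334961.
Total: 66 × 1334961 = 88107426.

88107426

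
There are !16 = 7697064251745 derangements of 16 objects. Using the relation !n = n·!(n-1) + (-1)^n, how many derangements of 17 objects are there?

130850092279664

!17 = 17·7697064251745 - 1 = 130850092279664.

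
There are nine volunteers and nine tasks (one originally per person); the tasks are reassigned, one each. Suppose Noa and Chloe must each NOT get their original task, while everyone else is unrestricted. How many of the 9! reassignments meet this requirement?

287280

Inclusion-exclusion on the 2 forbidden self-matches:
Σ_{j=0}^{2} (-1)^j C(2,j)(9-j)!
= C(2,0)·9! - C(2,1)·8! + C(2,2)·7!
= 362880 - 80640 + 5040
= 287280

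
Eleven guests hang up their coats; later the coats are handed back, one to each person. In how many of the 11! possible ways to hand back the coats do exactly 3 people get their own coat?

2447445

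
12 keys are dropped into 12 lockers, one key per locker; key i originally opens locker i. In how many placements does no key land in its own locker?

176214841

The subfactorial !12 = [12!/e] (nearest integer).
12! = 479001600, and 479001600/e ≈ 176214840.93, so !12 = 176214841.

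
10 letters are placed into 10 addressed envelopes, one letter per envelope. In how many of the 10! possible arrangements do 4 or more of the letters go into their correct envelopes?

# with exactly i fixed is C(10,i)·!(10-i); sum over i=4..10:
  i=4: C(10,4)·!6 = 210·265 = 55650
  i=5: C(10,5)·!5 = 252·44 = 11088
  i=6: C(10,6)·!4 = 210·9 = 1890
  i=7: C(10,7)·!3 = 120·2 = 240
  i=8: C(10,8)·!2 = 45·1 = 45
  i=9: C(10,9)·!1 = 10·0 = 0
  i=10: C(10,10)·!0 = 1·1 = 1
Total = 68914.

68914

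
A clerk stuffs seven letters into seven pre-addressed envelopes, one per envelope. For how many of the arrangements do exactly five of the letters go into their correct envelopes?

21

Pick the 5 fixed positions: C(7,5) = 21 ways.
The other 2 form a derangement: !2 = 1.
Total: 21 × 1 = 21.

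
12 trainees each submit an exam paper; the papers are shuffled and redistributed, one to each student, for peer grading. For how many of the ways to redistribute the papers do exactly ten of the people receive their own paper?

66

Pick the 10 fixed positions: C(12,10) = 66 ways.
The other 2 form a derangement: !2 = 1.
Total: 66 × 1 = 66.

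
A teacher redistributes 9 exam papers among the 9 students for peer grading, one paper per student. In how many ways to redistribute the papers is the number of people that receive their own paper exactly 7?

Choose which 7 of the 9 are fixed: C(9,7) = 36.
The other 2 form a derangement: !2 = 1.
Total: 36 × 1 = 36.

36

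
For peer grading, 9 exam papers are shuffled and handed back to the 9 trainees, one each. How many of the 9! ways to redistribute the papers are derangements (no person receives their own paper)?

!9 = 9! · Σ_{k=0}^{9} (-1)^k/k!
= 9! - 9!/1! + 9!/2! - 9!/3! + 9!/4! - 9!/5! + 9!/6! - 9!/7! + 9!/8! - 9!/9!
= 362880 - 362880 + 181440 - 60480 + 15120 - 3024 + 504 - 72 + 9 - 1
= 133496

133496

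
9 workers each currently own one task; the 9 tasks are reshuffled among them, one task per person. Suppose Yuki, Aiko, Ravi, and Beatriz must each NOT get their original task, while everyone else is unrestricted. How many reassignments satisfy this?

Let A_j be the event that the j-th constrained one is fixed. By inclusion-exclusion over the 4 events:
Σ_{j=0}^{4} (-1)^j C(4,j)(9-j)!
= C(4,0)·9! - C(4,1)·8! + C(4,2)·7! - C(4,3)·6! + C(4,4)·5!
= 362880 - 161280 + 30240 - 2880 + 120
= 229080

229080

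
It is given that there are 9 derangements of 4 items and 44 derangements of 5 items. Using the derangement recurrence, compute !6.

265

!6 = (6-1)·(!5 + !4) = 5·(44 + 9) = 5·53 = 265.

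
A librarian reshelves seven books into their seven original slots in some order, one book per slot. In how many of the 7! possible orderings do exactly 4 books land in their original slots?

Choose which 4 of the 7 are fixed: C(7,4) = 35.
The other 3 form a derangement: !3 = 2.
Total: 35 × 2 = 70.

70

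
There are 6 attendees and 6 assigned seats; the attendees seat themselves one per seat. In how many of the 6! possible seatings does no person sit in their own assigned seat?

By inclusion-exclusion, !6 = Σ (-1)^k · 6!/k! for k=0..6
= 6! - 6!/1! + 6!/2! - 6!/3! + 6!/4! - 6!/5! + 6!/6!
= 720 - 720 + 360 - 120 + 30 - 6 + 1
= 265

265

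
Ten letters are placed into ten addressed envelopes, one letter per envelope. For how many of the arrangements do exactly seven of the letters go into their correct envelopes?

Choose which 7 of the 10 are fixed: C(10,7) = 120.
The remaining 3 must be deranged: !3 = 2.
Total: 120 × 2 = 240.

240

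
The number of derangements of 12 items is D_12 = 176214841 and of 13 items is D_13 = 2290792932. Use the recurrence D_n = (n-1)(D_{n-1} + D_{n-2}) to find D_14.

32071101049

D_14 = (14-1)·(D_13 + D_12) = 13·(2290792932 + 176214841) = 13·2467007773 = 32071101049.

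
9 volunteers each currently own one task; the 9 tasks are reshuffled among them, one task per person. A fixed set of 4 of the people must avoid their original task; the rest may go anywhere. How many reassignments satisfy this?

Let A_j be the event that the j-th constrained one is fixed. By inclusion-exclusion over the 4 events:
Σ_{j=0}^{4} (-1)^j C(4,j)(9-j)!
= C(4,0)·9! - C(4,1)·8! + C(4,2)·7! - C(4,3)·6! + C(4,4)·5!
= 362880 - 161280 + 30240 - 2880 + 120
= 229080

229080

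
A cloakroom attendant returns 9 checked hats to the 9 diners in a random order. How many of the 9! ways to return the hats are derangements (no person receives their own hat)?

!9 is the nearest integer to 9!/e.
9! = 362880, and 362880/e ≈ 133496.09, so !9 = 133496.

133496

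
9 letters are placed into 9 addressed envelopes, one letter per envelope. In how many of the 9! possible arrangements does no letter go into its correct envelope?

!9 = 9! · Σ_{k=0}^{9} (-1)^k/k!
= 9! - 9!/1! + 9!/2! - 9!/3! + 9!/4! - 9!/5! + 9!/6! - 9!/7! + 9!/8! - 9!/9!
= 362880 - 362880 + 181440 - 60480 + 15120 - 3024 + 504 - 72 + 9 - 1
= 133496

133496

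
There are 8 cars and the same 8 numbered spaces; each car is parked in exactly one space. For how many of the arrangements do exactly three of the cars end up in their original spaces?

2464

Pick the 3 fixed positions: C(8,3) = 56 ways.
The other 5 form a derangement: !5 = 44.
Total: 56 × 44 = 2464.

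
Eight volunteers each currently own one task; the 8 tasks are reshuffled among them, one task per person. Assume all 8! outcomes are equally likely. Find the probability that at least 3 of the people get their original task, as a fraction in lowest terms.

647/8064

Favorable outcomes: Σ_{i≥3} C(8,i)·!(8-i) = 56·44 + 70·9 + 56·2 + 28·1 + 8·0 + 1·1 = 3235.
Total outcomes: 8! = 40320.
Probability = 3235/40320 = 647/8064.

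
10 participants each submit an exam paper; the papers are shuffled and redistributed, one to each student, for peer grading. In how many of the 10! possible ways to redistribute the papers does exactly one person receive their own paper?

1334960

Pick the single fixed position: C(10,1) = 10 ways.
The remaining 9 must be deranged: !9 = 133496.
Total: 10 × 133496 = 1334960.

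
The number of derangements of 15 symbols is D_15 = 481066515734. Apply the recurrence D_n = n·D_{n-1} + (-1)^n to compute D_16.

7697064251745

D_16 = 16·481066515734 + 1 = 7697064251745.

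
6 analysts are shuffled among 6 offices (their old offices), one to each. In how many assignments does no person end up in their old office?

265

The number of derangements of 6 is !6 = Σ_{k=0}^{6} (-1)^k·6!/k!
= 6! - 6!/1! + 6!/2! - 6!/3! + 6!/4! - 6!/5! + 6!/6!
= 720 - 720 + 360 - 120 + 30 - 6 + 1
= 265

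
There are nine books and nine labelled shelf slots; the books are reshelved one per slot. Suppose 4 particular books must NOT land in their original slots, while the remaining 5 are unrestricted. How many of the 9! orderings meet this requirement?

Let A_j be the event that the j-th constrained one is fixed. By inclusion-exclusion over the 4 events:
Σ_{j=0}^{4} (-1)^j C(4,j)(9-j)!
= C(4,0)·9! - C(4,1)·8! + C(4,2)·7! - C(4,3)·6! + C(4,4)·5!
= 362880 - 161280 + 30240 - 2880 + 120
= 229080

229080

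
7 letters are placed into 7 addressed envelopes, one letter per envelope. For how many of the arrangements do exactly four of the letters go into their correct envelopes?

70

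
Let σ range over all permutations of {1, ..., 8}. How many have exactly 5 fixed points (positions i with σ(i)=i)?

112

Choose which 5 of the 8 are fixed: C(8,5) = 56.
The remaining 3 must be deranged: !3 = 2.
Total: 56 × 2 = 112.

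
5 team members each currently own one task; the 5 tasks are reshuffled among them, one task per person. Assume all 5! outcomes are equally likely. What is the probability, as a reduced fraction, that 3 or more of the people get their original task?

Favorable outcomes: Σ_{i≥3} C(5,i)·!(5-i) = 10·1 + 5·0 + 1·1 = 11.
Total outcomes: 5! = 120.
Probability = 11/120 = 11/120.

11/120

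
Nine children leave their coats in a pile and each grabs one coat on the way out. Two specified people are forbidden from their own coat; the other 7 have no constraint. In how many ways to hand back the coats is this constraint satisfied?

287280

Let A_j be the event that the j-th constrained one is fixed. By inclusion-exclusion over the 2 events:
Σ_{j=0}^{2} (-1)^j C(2,j)(9-j)!
= C(2,0)·9! - C(2,1)·8! + C(2,2)·7!
= 362880 - 80640 + 5040
= 287280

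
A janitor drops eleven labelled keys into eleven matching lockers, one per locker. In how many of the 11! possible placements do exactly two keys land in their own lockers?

7342280

Pick the 2 fixed positions: C(11,2) = 55 ways.
The remaining 9 must be deranged: !9 = 133496.
Total: 55 × 133496 = 7342280.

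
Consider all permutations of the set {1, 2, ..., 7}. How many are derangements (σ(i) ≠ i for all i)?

1854

Recurrence: !7 = 6·(!6 + !5).
!7 = 6·(265 + 44) = 6·309 = 1854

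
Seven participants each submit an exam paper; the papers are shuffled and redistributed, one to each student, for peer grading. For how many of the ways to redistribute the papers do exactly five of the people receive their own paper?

Choose which 5 of the 7 are fixed: C(7,5) = 21.
The remaining 2 must be deranged: !2 = 1.
Total: 21 × 1 = 21.

21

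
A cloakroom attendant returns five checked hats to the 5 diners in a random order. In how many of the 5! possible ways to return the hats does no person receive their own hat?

Recurrence: !5 = 4·(!4 + !3).
!5 = 4·(9 + 2) = 4·11 = 44

44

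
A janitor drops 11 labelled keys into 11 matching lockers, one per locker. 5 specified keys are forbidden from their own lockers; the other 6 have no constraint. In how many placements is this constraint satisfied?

25022880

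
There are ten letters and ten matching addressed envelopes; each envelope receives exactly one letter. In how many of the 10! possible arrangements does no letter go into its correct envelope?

1334961

By inclusion-exclusion, !10 = Σ (-1)^k · 10!/k! for k=0..10
= 10! - 10!/1! + 10!/2! - 10!/3! + 10!/4! - 10!/5! + 10!/6! - 10!/7! + 10!/8! - 10!/9! + 10!/10!
= 3628800 - 3628800 + 1814400 - 604800 + 151200 - 30240 + 5040 - 720 + 90 - 10 + 1
= 1334961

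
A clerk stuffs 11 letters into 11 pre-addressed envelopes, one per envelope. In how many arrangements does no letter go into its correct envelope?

14684570

!11 is the nearest integer to 11!/e.
11! = 39916800, and 39916800/e ≈ 14684570.08, so !11 = 14684570.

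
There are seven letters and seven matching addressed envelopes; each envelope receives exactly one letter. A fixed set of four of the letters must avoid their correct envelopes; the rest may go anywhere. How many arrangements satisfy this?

2790

Inclusion-exclusion on the 4 forbidden self-matches:
Σ_{j=0}^{4} (-1)^j C(4,j)(7-j)!
= C(4,0)·7! - C(4,1)·6! + C(4,2)·5! - C(4,3)·4! + C(4,4)·3!
= 5040 - 2880 + 720 - 96 + 6
= 2790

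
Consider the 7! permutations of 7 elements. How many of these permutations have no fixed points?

Use !n = (n-1)(!(n-1) + !(n-2)).
!7 = 6·(265 + 44) = 6·309 = 1854

1854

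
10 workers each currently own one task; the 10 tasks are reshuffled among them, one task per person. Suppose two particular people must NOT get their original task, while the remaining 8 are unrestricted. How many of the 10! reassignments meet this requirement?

2943360

Let A_j be the event that the j-th constrained one is fixed. By inclusion-exclusion over the 2 events:
Σ_{j=0}^{2} (-1)^j C(2,j)(10-j)!
= C(2,0)·10! - C(2,1)·9! + C(2,2)·8!
= 3628800 - 725760 + 40320
= 2943360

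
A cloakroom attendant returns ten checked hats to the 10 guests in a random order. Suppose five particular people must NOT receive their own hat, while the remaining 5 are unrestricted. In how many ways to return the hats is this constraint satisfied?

Inclusion-exclusion on the 5 forbidden self-matches:
Σ_{j=0}^{5} (-1)^j C(5,j)(10-j)!
= C(5,0)·10! - C(5,1)·9! + C(5,2)·8! - C(5,3)·7! + C(5,4)·6! - C(5,5)·5!
= 3628800 - 1814400 + 403200 - 50400 + 3600 - 120
= 2170680

2170680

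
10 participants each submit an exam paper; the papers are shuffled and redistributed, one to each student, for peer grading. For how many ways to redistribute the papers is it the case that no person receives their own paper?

1334961

The subfactorial !10 = [10!/e] (nearest integer).
10! = 3628800, and 3628800/e ≈ 1334960.92, so !10 = 1334961.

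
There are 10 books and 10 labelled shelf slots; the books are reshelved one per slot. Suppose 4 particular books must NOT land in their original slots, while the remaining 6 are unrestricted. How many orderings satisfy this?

2399760

Let A_j be the event that the j-th constrained one is fixed. By inclusion-exclusion over the 4 events:
Σ_{j=0}^{4} (-1)^j C(4,j)(10-j)!
= C(4,0)·10! - C(4,1)·9! + C(4,2)·8! - C(4,3)·7! + C(4,4)·6!
= 3628800 - 1451520 + 241920 - 20160 + 720
= 2399760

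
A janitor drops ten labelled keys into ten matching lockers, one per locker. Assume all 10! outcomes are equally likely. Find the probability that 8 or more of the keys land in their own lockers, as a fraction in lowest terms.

23/1814400

Favorable outcomes: Σ_{i≥8} C(10,i)·!(10-i) = 45·1 + 10·0 + 1·1 = 46.
Total outcomes: 10! = 3628800.
Probability = 46/3628800 = 23/1814400.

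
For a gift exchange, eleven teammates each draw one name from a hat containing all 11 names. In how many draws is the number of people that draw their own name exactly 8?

330

Choose which 8 of the 11 are fixed: C(11,8) = 165.
The remaining 3 must be deranged: !3 = 2.
Total: 165 × 2 = 330.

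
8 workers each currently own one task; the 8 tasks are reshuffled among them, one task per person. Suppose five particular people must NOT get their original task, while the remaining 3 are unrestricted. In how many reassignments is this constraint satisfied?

21234

Inclusion-exclusion on the 5 forbidden self-matches:
Σ_{j=0}^{5} (-1)^j C(5,j)(8-j)!
= C(5,0)·8! - C(5,1)·7! + C(5,2)·6! - C(5,3)·5! + C(5,4)·4! - C(5,5)·3!
= 40320 - 25200 + 7200 - 1200 + 120 - 6
= 21234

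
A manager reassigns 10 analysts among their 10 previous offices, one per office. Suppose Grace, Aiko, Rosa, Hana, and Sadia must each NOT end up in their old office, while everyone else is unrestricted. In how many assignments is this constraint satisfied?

Inclusion-exclusion on the 5 forbidden self-matches:
Σ_{j=0}^{5} (-1)^j C(5,j)(10-j)!
= C(5,0)·10! - C(5,1)·9! + C(5,2)·8! - C(5,3)·7! + C(5,4)·6! - C(5,5)·5!
= 3628800 - 1814400 + 403200 - 50400 + 3600 - 120
= 2170680

2170680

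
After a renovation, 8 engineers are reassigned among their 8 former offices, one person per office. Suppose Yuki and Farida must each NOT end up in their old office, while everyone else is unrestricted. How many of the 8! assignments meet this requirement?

30960

Let A_j be the event that the j-th constrained one is fixed. By inclusion-exclusion over the 2 events:
Σ_{j=0}^{2} (-1)^j C(2,j)(8-j)!
= C(2,0)·8! - C(2,1)·7! + C(2,2)·6!
= 40320 - 10080 + 720
= 30960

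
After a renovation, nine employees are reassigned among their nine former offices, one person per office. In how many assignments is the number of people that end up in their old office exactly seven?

Pick the 7 fixed positions: C(9,7) = 36 ways.
The remaining 2 must be deranged: !2 = 1.
Total: 36 × 1 = 36.

36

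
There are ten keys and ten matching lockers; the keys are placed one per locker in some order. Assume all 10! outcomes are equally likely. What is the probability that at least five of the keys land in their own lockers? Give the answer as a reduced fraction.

829/226800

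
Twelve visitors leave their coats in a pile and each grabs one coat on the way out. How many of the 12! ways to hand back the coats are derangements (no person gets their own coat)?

Use !n = (n-1)(!(n-1) + !(n-2)).
!12 = 11·(14684570 + 1334961) = 11·16019531 = 176214841

176214841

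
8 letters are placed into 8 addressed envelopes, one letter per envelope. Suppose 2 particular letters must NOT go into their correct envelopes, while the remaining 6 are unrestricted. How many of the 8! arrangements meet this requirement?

Let A_j be the event that the j-th constrained one is fixed. By inclusion-exclusion over the 2 events:
Σ_{j=0}^{2} (-1)^j C(2,j)(8-j)!
= C(2,0)·8! - C(2,1)·7! + C(2,2)·6!
= 40320 - 10080 + 720
= 30960

30960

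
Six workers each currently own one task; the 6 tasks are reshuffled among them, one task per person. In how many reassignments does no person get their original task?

265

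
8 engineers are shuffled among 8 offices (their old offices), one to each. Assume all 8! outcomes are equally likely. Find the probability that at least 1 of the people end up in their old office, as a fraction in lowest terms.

3641/5760

Favorable outcomes: Σ_{i≥1} C(8,i)·!(8-i) = 8·1854 + 28·265 + 56·44 + 70·9 + 56·2 + 28·1 + 8·0 + 1·1 = 25487.
Total outcomes: 8! = 40320.
Probability = 25487/40320 = 3641/5760.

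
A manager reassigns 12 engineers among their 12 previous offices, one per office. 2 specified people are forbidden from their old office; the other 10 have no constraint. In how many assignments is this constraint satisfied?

402796800

Let A_j be the event that the j-th constrained one is fixed. By inclusion-exclusion over the 2 events:
Σ_{j=0}^{2} (-1)^j C(2,j)(12-j)!
= C(2,0)·12! - C(2,1)·11! + C(2,2)·10!
= 479001600 - 79833600 + 3628800
= 402796800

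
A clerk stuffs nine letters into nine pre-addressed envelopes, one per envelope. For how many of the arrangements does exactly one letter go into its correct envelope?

133497

Choose which one of the 9 is fixed: C(9,1) = 9.
The other 8 form a derangement: !8 = 14833.
Total: 9 × 14833 = 133497.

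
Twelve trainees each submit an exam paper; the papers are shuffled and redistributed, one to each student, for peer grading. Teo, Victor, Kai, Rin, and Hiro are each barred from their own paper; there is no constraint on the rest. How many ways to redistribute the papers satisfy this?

312273360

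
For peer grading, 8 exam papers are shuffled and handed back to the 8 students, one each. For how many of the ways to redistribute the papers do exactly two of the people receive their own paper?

7420

Pick the 2 fixed positions: C(8,2) = 28 ways.
The other 6 form a derangement: !6 = 265.
Total: 28 × 265 = 7420.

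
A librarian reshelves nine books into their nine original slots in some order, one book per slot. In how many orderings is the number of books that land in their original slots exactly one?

Pick the single fixed position: C(9,1) = 9 ways.
The other 8 form a derangement: !8 = 14833.
Total: 9 × 14833 = 133497.

133497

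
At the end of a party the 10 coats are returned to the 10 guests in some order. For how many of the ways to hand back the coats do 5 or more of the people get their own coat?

# with exactly i fixed is C(10,i)·!(10-i); sum over i=5..10:
  i=5: C(10,5)·!5 = 252·44 = 11088
  i=6: C(10,6)·!4 = 210·9 = 1890
  i=7: C(10,7)·!3 = 120·2 = 240
  i=8: C(10,8)·!2 = 45·1 = 45
  i=9: C(10,9)·!1 = 10·0 = 0
  i=10: C(10,10)·!0 = 1·1 = 1
Total = 13264.

13264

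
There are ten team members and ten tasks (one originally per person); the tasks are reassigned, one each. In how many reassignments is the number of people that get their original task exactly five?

11088

Pick the 5 fixed positions: C(10,5) = 252 ways.
The other 5 form a derangement: !5 = 44.
Total: 252 × 44 = 11088.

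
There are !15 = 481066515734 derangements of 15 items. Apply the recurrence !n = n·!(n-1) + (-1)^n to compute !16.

7697064251745

!16 = 16·481066515734 + 1 = 7697064251745.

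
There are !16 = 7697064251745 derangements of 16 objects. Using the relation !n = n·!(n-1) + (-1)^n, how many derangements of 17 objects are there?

130850092279664

!17 = 17·7697064251745 - 1 = 130850092279664.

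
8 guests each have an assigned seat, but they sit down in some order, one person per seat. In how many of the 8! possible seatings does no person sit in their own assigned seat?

!8 = 8! · Σ_{k=0}^{8} (-1)^k/k!
= 8! - 8!/1! + 8!/2! - 8!/3! + 8!/4! - 8!/5! + 8!/6! - 8!/7! + 8!/8!
= 40320 - 40320 + 20160 - 6720 + 1680 - 336 + 56 - 8 + 1
= 14833

14833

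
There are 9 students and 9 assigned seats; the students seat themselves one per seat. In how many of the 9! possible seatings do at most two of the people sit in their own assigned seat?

333737

# with exactly i fixed is C(9,i)·!(9-i); sum over i=0..2:
  i=0: C(9,0)·!9 = 1·133496 = 133496
  i=1: C(9,1)·!8 = 9·14833 = 133497
  i=2: C(9,2)·!7 = 36·1854 = 66744
Total = 333737.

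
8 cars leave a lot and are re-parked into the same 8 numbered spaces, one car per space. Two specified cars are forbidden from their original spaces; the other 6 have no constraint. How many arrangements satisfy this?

30960

Let A_j be the event that the j-th constrained one is fixed. By inclusion-exclusion over the 2 events:
Σ_{j=0}^{2} (-1)^j C(2,j)(8-j)!
= C(2,0)·8! - C(2,1)·7! + C(2,2)·6!
= 40320 - 10080 + 720
= 30960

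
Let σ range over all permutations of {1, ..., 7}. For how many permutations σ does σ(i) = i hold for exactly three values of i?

315

Choose which 3 of the 7 are fixed: C(7,3) = 35.
The other 4 form a derangement: !4 = 9.
Total: 35 × 9 = 315.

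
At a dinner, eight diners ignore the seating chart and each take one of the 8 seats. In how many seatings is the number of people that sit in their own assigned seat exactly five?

112

Choose which 5 of the 8 are fixed: C(8,5) = 56.
The other 3 form a derangement: !3 = 2.
Total: 56 × 2 = 112.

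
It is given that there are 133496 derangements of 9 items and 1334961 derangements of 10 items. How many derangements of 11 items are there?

D_11 = (11-1)·(D_10 + D_9) = 10·(1334961 + 133496) = 10·1468457 = 14684570.

14684570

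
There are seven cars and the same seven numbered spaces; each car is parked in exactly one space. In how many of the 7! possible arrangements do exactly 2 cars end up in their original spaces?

Choose which 2 of the 7 are fixed: C(7,2) = 21.
The other 5 form a derangement: !5 = 44.
Total: 21 × 44 = 924.

924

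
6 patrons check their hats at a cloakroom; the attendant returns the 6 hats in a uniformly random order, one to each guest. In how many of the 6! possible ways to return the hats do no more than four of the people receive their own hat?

Sum C(6,i)·!(6-i) for i = 0..4:
  i=0: C(6,0)·!6 = 1·265 = 265
  i=1: C(6,1)·!5 = 6·44 = 264
  i=2: C(6,2)·!4 = 15·9 = 135
  i=3: C(6,3)·!3 = 20·2 = 40
  i=4: C(6,4)·!2 = 15·1 = 15
Total = 719.

719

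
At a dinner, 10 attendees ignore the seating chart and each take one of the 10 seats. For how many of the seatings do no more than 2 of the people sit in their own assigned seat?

3337406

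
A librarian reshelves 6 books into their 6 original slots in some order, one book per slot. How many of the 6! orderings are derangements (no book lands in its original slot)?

By inclusion-exclusion, !6 = Σ (-1)^k · 6!/k! for k=0..6
= 6! - 6!/1! + 6!/2! - 6!/3! + 6!/4! - 6!/5! + 6!/6!
= 720 - 720 + 360 - 120 + 30 - 6 + 1
= 265

265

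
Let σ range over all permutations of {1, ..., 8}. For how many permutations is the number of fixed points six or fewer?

40319

# with exactly i fixed is C(8,i)·!(8-i); sum over i=0..6:
  i=0: C(8,0)·!8 = 1·14833 = 14833
  i=1: C(8,1)·!7 = 8·1854 = 14832
  i=2: C(8,2)·!6 = 28·265 = 7420
  i=3: C(8,3)·!5 = 56·44 = 2464
  i=4: C(8,4)·!4 = 70·9 = 630
  i=5: C(8,5)·!3 = 56·2 = 112
  i=6: C(8,6)·!2 = 28·1 = 28
Total = 40319.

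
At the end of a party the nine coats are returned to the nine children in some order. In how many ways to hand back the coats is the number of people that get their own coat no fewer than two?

95887

Sum C(9,i)·!(9-i) for i = 2..9:
  i=2: C(9,2)·!7 = 36·1854 = 66744
  i=3: C(9,3)·!6 = 84·265 = 22260
  i=4: C(9,4)·!5 = 126·44 = 5544
  i=5: C(9,5)·!4 = 126·9 = 1134
  i=6: C(9,6)·!3 = 84·2 = 168
  i=7: C(9,7)·!2 = 36·1 = 36
  i=8: C(9,8)·!1 = 9·0 = 0
  i=9: C(9,9)·!0 = 1·1 = 1
Total = 95887.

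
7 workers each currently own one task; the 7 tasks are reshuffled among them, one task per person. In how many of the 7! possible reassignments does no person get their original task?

1854

Use !n = n·!(n-1) + (-1)^n.
!7 = 7·265 - 1 = 1854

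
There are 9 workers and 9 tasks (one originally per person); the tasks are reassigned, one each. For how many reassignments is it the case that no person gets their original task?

By inclusion-exclusion, !9 = Σ (-1)^k · 9!/k! for k=0..9
= 9! - 9!/1! + 9!/2! - 9!/3! + 9!/4! - 9!/5! + 9!/6! - 9!/7! + 9!/8! - 9!/9!
= 362880 - 362880 + 181440 - 60480 + 15120 - 3024 + 504 - 72 + 9 - 1
= 133496

133496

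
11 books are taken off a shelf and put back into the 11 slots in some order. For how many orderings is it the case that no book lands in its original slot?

14684570

The number of derangements of 11 is !11 = Σ_{k=0}^{11} (-1)^k·11!/k!
= 11! - 11!/1! + 11!/2! - 11!/3! + 11!/4! - 11!/5! + 11!/6! - 11!/7! + 11!/8! - 11!/9! + 11!/10! - 11!/11!
= 39916800 - 39916800 + 19958400 - 6652800 + 1663200 - 332640 + 55440 - 7920 + 990 - 110 + 11 - 1
= 14684570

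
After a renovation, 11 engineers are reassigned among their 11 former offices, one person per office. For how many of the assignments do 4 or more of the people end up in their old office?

757934

Sum C(11,i)·!(11-i) for i = 4..11:
  i=4: C(11,4)·!7 = 330·1854 = 611820
  i=5: C(11,5)·!6 = 462·265 = 122430
  i=6: C(11,6)·!5 = 462·44 = 20328
  i=7: C(11,7)·!4 = 330·9 = 2970
  i=8: C(11,8)·!3 = 165·2 = 330
  i=9: C(11,9)·!2 = 55·1 = 55
  i=10: C(11,10)·!1 = 11·0 = 0
  i=11: C(11,11)·!0 = 1·1 = 1
Total = 757934.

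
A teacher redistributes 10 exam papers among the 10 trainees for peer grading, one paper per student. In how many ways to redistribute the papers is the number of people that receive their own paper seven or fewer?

3628754

# with exactly i fixed is C(10,i)·!(10-i); sum over i=0..7:
  i=0: C(10,0)·!10 = 1·1334961 = 1334961
  i=1: C(10,1)·!9 = 10·133496 = 1334960
  i=2: C(10,2)·!8 = 45·14833 = 667485
  i=3: C(10,3)·!7 = 120·1854 = 222480
  i=4: C(10,4)·!6 = 210·265 = 55650
  i=5: C(10,5)·!5 = 252·44 = 11088
  i=6: C(10,6)·!4 = 210·9 = 1890
  i=7: C(10,7)·!3 = 120·2 = 240
Total = 3628754.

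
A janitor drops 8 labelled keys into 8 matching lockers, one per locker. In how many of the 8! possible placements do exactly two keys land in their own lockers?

7420

Pick the 2 fixed positions: C(8,2) = 28 ways.
The remaining 6 must be deranged: !6 = 265.
Total: 28 × 265 = 7420.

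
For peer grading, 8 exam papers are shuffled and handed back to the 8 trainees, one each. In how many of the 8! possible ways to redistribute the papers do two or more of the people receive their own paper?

Sum C(8,i)·!(8-i) for i = 2..8:
  i=2: C(8,2)·!6 = 28·265 = 7420
  i=3: C(8,3)·!5 = 56·44 = 2464
  i=4: C(8,4)·!4 = 70·9 = 630
  i=5: C(8,5)·!3 = 56·2 = 112
  i=6: C(8,6)·!2 = 28·1 = 28
  i=7: C(8,7)·!1 = 8·0 = 0
  i=8: C(8,8)·!0 = 1·1 = 1
Total = 10655.

10655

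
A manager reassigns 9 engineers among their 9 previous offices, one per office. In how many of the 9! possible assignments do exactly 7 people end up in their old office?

36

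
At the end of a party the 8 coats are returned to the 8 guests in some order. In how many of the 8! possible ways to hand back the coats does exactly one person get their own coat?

14832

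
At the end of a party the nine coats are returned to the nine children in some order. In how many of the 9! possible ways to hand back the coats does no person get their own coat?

Recurrence: !9 = 8·(!8 + !7).
!9 = 8·(14833 + 1854) = 8·16687 = 133496

133496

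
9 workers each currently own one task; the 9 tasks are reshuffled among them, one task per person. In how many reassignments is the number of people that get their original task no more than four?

Sum C(9,i)·!(9-i) for i = 0..4:
  i=0: C(9,0)·!9 = 1·133496 = 133496
  i=1: C(9,1)·!8 = 9·14833 = 133497
  i=2: C(9,2)·!7 = 36·1854 = 66744
  i=3: C(9,3)·!6 = 84·265 = 22260
  i=4: C(9,4)·!5 = 126·44 = 5544
Total = 361541.

361541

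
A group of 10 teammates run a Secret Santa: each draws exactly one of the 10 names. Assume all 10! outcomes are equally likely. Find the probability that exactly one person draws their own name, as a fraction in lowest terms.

16687/45360

Favorable outcomes: C(10,1)·!9 = 10·133496 = 1334960.
Total outcomes: 10! = 3628800.
Probability = 1334960/3628800 = 16687/45360.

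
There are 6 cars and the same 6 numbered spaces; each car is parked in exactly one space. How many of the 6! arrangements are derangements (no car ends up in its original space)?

Use !n = (n-1)(!(n-1) + !(n-2)).
!6 = 5·(44 + 9) = 5·53 = 265

265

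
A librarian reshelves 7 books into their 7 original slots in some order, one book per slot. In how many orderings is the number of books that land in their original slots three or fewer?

4948

Sum C(7,i)·!(7-i) for i = 0..3:
  i=0: C(7,0)·!7 = 1·1854 = 1854
  i=1: C(7,1)·!6 = 7·265 = 1855
  i=2: C(7,2)·!5 = 21·44 = 924
  i=3: C(7,3)·!4 = 35·9 = 315
Total = 4948.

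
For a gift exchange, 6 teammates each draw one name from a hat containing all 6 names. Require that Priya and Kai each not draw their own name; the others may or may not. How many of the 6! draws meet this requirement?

Inclusion-exclusion on the 2 forbidden self-matches:
Σ_{j=0}^{2} (-1)^j C(2,j)(6-j)!
= C(2,0)·6! - C(2,1)·5! + C(2,2)·4!
= 720 - 240 + 24
= 504

504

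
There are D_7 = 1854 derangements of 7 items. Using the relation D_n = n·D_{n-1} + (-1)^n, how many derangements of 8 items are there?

D_8 = 8·1854 + 1 = 14833.

14833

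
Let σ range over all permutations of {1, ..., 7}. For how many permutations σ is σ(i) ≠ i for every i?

Use !n = n·!(n-1) + (-1)^n.
!7 = 7·265 - 1 = 1854

1854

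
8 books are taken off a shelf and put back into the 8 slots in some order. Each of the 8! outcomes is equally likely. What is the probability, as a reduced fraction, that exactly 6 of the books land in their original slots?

Favorable outcomes: C(8,6)·!2 = 28·1 = 28.
Total outcomes: 8! = 40320.
Probability = 28/40320 = 1/1440.

1/1440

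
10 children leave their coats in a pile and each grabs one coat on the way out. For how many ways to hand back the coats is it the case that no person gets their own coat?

1334961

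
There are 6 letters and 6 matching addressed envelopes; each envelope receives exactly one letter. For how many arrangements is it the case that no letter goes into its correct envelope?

The subfactorial !6 = [6!/e] (nearest integer).
6! = 720, and 720/e ≈ 264.87, so !6 = 265.

265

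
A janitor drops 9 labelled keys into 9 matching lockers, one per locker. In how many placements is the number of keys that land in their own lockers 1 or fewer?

266993

# with exactly i fixed is C(9,i)·!(9-i); sum over i=0..1:
  i=0: C(9,0)·!9 = 1·133496 = 133496
  i=1: C(9,1)·!8 = 9·14833 = 133497
Total = 266993.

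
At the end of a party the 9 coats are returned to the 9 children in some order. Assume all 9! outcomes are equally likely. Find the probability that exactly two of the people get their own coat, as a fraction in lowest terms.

103/560

Favorable outcomes: C(9,2)·!7 = 36·1854 = 66744.
Total outcomes: 9! = 362880.
Probability = 66744/362880 = 103/560.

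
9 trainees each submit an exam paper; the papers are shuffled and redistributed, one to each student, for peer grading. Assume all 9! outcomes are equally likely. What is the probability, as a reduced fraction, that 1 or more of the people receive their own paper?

28673/45360

Favorable outcomes: Σ_{i≥1} C(9,i)·!(9-i) = 9·14833 + 36·1854 + 84·265 + 126·44 + 126·9 + 84·2 + 36·1 + 9·0 + 1·1 = 229384.
Total outcomes: 9! = 362880.
Probability = 229384/362880 = 28673/45360.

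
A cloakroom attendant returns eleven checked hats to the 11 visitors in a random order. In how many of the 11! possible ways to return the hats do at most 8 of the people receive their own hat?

Sum C(11,i)·!(11-i) for i = 0..8:
  i=0: C(11,0)·!11 = 1·14684570 = 14684570
  i=1: C(11,1)·!10 = 11·1334961 = 14684571
  i=2: C(11,2)·!9 = 55·133496 = 7342280
  i=3: C(11,3)·!8 = 165·14833 = 2447445
  i=4: C(11,4)·!7 = 330·1854 = 611820
  i=5: C(11,5)·!6 = 462·265 = 122430
  i=6: C(11,6)·!5 = 462·44 = 20328
  i=7: C(11,7)·!4 = 330·9 = 2970
  i=8: C(11,8)·!3 = 165·2 = 330
Total = 39916744.

39916744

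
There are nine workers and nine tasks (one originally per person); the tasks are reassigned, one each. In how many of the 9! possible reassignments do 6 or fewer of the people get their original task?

# with exactly i fixed is C(9,i)·!(9-i); sum over i=0..6:
  i=0: C(9,0)·!9 = 1·133496 = 133496
  i=1: C(9,1)·!8 = 9·14833 = 133497
  i=2: C(9,2)·!7 = 36·1854 = 66744
  i=3: C(9,3)·!6 = 84·265 = 22260
  i=4: C(9,4)·!5 = 126·44 = 5544
  i=5: C(9,5)·!4 = 126·9 = 1134
  i=6: C(9,6)·!3 = 84·2 = 168
Total = 362843.

362843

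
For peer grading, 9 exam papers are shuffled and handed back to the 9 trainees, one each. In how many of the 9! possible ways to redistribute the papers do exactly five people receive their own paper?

1134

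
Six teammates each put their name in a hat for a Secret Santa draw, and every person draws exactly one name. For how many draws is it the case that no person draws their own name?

265

The number of derangements of 6 is !6 = Σ_{k=0}^{6} (-1)^k·6!/k!
= 6! - 6!/1! + 6!/2! - 6!/3! + 6!/4! - 6!/5! + 6!/6!
= 720 - 720 + 360 - 120 + 30 - 6 + 1
= 265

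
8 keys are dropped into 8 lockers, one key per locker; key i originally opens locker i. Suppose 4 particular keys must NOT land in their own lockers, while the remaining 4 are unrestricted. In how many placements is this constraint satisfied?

24024

Inclusion-exclusion on the 4 forbidden self-matches:
Σ_{j=0}^{4} (-1)^j C(4,j)(8-j)!
= C(4,0)·8! - C(4,1)·7! + C(4,2)·6! - C(4,3)·5! + C(4,4)·4!
= 40320 - 20160 + 4320 - 480 + 24
= 24024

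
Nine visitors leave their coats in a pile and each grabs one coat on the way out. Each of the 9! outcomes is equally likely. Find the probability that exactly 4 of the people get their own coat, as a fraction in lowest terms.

11/720

Favorable outcomes: C(9,4)·!5 = 126·44 = 5544.
Total outcomes: 9! = 362880.
Probability = 5544/362880 = 11/720.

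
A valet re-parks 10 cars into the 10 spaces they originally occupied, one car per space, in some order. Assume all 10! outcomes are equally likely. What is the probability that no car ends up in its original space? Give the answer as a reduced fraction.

Favorable outcomes: !10 = 1334961.
Total outcomes: 10! = 3628800.
Probability = 1334961/3628800 = 16481/44800.

16481/44800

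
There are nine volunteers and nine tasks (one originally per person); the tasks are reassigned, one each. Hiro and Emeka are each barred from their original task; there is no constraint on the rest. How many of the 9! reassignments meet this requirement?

Inclusion-exclusion on the 2 forbidden self-matches:
Σ_{j=0}^{2} (-1)^j C(2,j)(9-j)!
= C(2,0)·9! - C(2,1)·8! + C(2,2)·7!
= 362880 - 80640 + 5040
= 287280

287280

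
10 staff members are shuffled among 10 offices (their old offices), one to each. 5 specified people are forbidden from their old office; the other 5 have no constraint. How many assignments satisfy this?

2170680

Let A_j be the event that the j-th constrained one is fixed. By inclusion-exclusion over the 5 events:
Σ_{j=0}^{5} (-1)^j C(5,j)(10-j)!
= C(5,0)·10! - C(5,1)·9! + C(5,2)·8! - C(5,3)·7! + C(5,4)·6! - C(5,5)·5!
= 3628800 - 1814400 + 403200 - 50400 + 3600 - 120
= 2170680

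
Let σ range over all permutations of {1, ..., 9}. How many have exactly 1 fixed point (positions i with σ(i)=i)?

Pick the single fixed position: C(9,1) = 9 ways.
The remaining 8 must be deranged: !8 = 14833.
Total: 9 × 14833 = 133497.

133497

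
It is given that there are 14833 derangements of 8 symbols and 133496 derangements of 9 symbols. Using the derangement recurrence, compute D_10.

D_10 = (10-1)·(D_9 + D_8) = 9·(133496 + 14833) = 9·148329 = 1334961.

1334961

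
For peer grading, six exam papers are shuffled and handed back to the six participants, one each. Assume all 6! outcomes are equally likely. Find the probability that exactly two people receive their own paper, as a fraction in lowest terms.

3/16

Favorable outcomes: C(6,2)·!4 = 15·9 = 135.
Total outcomes: 6! = 720.
Probability = 135/720 = 3/16.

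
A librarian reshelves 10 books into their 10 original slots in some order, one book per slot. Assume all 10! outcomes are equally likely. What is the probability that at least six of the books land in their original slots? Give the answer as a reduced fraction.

Favorable outcomes: Σ_{i≥6} C(10,i)·!(10-i) = 210·9 + 120·2 + 45·1 + 10·0 + 1·1 = 2176.
Total outcomes: 10! = 3628800.
Probability = 2176/3628800 = 17/28350.

17/28350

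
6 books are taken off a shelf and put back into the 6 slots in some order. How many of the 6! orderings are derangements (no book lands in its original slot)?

!6 is the nearest integer to 6!/e.
6! = 720, and 720/e ≈ 264.87, so !6 = 265.

265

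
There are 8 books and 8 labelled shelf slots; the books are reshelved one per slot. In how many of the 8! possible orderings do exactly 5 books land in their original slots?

112

Choose which 5 of the 8 are fixed: C(8,5) = 56.
The other 3 form a derangement: !3 = 2.
Total: 56 × 2 = 112.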